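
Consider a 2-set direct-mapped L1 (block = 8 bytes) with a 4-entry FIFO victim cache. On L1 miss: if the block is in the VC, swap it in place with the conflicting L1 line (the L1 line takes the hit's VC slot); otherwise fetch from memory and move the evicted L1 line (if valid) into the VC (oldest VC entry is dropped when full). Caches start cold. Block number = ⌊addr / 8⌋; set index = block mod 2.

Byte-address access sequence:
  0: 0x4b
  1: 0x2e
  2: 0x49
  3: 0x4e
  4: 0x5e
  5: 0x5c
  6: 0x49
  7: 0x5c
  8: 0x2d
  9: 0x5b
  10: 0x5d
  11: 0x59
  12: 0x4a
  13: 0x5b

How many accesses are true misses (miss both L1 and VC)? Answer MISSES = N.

0: 0x4b (blk 9, set 1) → MISS  vc=[]
1: 0x2e (blk 5, set 1) → MISS  vc=[9]
2: 0x49 (blk 9, set 1) → VC-HIT  vc=[5]
3: 0x4e (blk 9, set 1) → L1-HIT  vc=[5]
4: 0x5e (blk 11, set 1) → MISS  vc=[5, 9]
5: 0x5c (blk 11, set 1) → L1-HIT  vc=[5, 9]
6: 0x49 (blk 9, set 1) → VC-HIT  vc=[5, 11]
7: 0x5c (blk 11, set 1) → VC-HIT  vc=[5, 9]
8: 0x2d (blk 5, set 1) → VC-HIT  vc=[11, 9]
9: 0x5b (blk 11, set 1) → VC-HIT  vc=[5, 9]
10: 0x5d (blk 11, set 1) → L1-HIT  vc=[5, 9]
11: 0x59 (blk 11, set 1) → L1-HIT  vc=[5, 9]
12: 0x4a (blk 9, set 1) → VC-HIT  vc=[5, 11]
13: 0x5b (blk 11, set 1) → VC-HIT  vc=[5, 9]

MISSES = 3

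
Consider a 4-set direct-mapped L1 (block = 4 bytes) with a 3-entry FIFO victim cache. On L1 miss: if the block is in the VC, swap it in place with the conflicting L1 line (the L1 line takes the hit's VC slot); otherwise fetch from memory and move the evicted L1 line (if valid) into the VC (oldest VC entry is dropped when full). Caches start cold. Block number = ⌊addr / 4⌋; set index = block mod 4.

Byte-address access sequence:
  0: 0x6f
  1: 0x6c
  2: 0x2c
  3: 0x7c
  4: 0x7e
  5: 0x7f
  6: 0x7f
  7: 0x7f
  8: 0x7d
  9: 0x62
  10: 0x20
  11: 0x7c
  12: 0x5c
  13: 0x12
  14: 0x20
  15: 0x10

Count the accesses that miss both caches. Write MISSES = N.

MISSES = 7

#0 0x6f→b27/s3 MISS; vc=[]
#1 0x6c→b27/s3 L1-HIT; vc=[]
#2 0x2c→b11/s3 MISS; vc=[27]
#3 0x7c→b31/s3 MISS; vc=[27,11]
#4 0x7e→b31/s3 L1-HIT; vc=[27,11]
#5 0x7f→b31/s3 L1-HIT; vc=[27,11]
#6 0x7f→b31/s3 L1-HIT; vc=[27,11]
#7 0x7f→b31/s3 L1-HIT; vc=[27,11]
#8 0x7d→b31/s3 L1-HIT; vc=[27,11]
#9 0x62→b24/s0 MISS; vc=[27,11]
#10 0x20→b8/s0 MISS; vc=[27,11,24]
#11 0x7c→b31/s3 L1-HIT; vc=[27,11,24]
#12 0x5c→b23/s3 MISS; vc=[11,24,31]
#13 0x12→b4/s0 MISS; vc=[24,31,8]
#14 0x20→b8/s0 VC-HIT; vc=[24,31,4]
#15 0x10→b4/s0 VC-HIT; vc=[24,31,8]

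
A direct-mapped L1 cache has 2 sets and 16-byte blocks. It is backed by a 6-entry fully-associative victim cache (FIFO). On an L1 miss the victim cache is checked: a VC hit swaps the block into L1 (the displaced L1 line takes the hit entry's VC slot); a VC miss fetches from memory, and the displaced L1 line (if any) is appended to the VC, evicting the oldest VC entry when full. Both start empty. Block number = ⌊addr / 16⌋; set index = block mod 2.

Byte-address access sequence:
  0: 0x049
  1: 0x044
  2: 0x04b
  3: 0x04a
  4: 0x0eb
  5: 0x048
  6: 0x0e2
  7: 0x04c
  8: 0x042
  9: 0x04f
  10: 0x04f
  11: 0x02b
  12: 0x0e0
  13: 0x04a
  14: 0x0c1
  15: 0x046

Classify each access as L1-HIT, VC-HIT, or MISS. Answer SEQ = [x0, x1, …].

0: 0x49 (blk 4, set 0) → MISS  vc=[]
1: 0x44 (blk 4, set 0) → L1-HIT  vc=[]
2: 0x4b (blk 4, set 0) → L1-HIT  vc=[]
3: 0x4a (blk 4, set 0) → L1-HIT  vc=[]
4: 0xeb (blk 14, set 0) → MISS  vc=[4]
5: 0x48 (blk 4, set 0) → VC-HIT  vc=[14]
6: 0xe2 (blk 14, set 0) → VC-HIT  vc=[4]
7: 0x4c (blk 4, set 0) → VC-HIT  vc=[14]
8: 0x42 (blk 4, set 0) → L1-HIT  vc=[14]
9: 0x4f (blk 4, set 0) → L1-HIT  vc=[14]
10: 0x4f (blk 4, set 0) → L1-HIT  vc=[14]
11: 0x2b (blk 2, set 0) → MISS  vc=[14, 4]
12: 0xe0 (blk 14, set 0) → VC-HIT  vc=[2, 4]
13: 0x4a (blk 4, set 0) → VC-HIT  vc=[2, 14]
14: 0xc1 (blk 12, set 0) → MISS  vc=[2, 14, 4]
15: 0x46 (blk 4, set 0) → VC-HIT  vc=[2, 14, 12]

SEQ = [MISS, L1-HIT, L1-HIT, L1-HIT, MISS, VC-HIT, VC-HIT, VC-HIT, L1-HIT, L1-HIT, L1-HIT, MISS, VC-HIT, VC-HIT, MISS, VC-HIT]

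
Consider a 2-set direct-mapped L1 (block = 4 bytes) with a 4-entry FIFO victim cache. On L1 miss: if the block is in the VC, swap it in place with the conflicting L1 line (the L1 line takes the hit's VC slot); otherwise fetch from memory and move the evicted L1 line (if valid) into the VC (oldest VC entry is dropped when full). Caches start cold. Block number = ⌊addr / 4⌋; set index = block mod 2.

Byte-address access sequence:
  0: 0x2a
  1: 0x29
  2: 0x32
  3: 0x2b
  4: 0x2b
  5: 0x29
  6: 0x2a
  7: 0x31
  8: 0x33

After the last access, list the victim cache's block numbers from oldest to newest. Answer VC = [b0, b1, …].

#0 0x2a→b10/s0 MISS; vc=[]
#1 0x29→b10/s0 L1-HIT; vc=[]
#2 0x32→b12/s0 MISS; vc=[10]
#3 0x2b→b10/s0 VC-HIT; vc=[12]
#4 0x2b→b10/s0 L1-HIT; vc=[12]
#5 0x29→b10/s0 L1-HIT; vc=[12]
#6 0x2a→b10/s0 L1-HIT; vc=[12]
#7 0x31→b12/s0 VC-HIT; vc=[10]
#8 0x33→b12/s0 L1-HIT; vc=[10]

VC = [10]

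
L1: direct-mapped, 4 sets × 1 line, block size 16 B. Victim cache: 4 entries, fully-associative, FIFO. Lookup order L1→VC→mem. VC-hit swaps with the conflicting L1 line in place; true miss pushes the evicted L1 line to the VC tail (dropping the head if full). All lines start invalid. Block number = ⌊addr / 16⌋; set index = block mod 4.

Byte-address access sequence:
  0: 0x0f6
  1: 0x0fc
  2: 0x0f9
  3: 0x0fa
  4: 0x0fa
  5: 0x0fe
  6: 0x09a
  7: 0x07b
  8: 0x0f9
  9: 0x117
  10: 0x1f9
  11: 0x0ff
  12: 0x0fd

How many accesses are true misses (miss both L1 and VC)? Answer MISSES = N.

MISSES = 5

  [0] addr=0xf6 blk=15 s=3: MISS | VC []
  [1] addr=0xfc blk=15 s=3: L1-HIT | VC []
  [2] addr=0xf9 blk=15 s=3: L1-HIT | VC []
  [3] addr=0xfa blk=15 s=3: L1-HIT | VC []
  [4] addr=0xfa blk=15 s=3: L1-HIT | VC []
  [5] addr=0xfe blk=15 s=3: L1-HIT | VC []
  [6] addr=0x9a blk=9 s=1: MISS | VC []
  [7] addr=0x7b blk=7 s=3: MISS | VC [15]
  [8] addr=0xf9 blk=15 s=3: VC-HIT | VC [7]
  [9] addr=0x117 blk=17 s=1: MISS | VC [7, 9]
  [10] addr=0x1f9 blk=31 s=3: MISS | VC [7, 9, 15]
  [11] addr=0xff blk=15 s=3: VC-HIT | VC [7, 9, 31]
  [12] addr=0xfd blk=15 s=3: L1-HIT | VC [7, 9, 31]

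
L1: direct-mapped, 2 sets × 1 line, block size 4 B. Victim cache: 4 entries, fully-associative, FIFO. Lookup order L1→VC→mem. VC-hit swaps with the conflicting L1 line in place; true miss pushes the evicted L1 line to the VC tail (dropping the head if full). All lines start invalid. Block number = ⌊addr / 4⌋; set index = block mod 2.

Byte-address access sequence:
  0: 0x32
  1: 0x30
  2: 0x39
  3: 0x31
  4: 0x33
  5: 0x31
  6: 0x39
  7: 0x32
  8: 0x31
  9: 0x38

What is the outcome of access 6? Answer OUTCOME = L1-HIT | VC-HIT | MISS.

  [0] addr=0x32 blk=12 s=0: MISS | VC []
  [1] addr=0x30 blk=12 s=0: L1-HIT | VC []
  [2] addr=0x39 blk=14 s=0: MISS | VC [12]
  [3] addr=0x31 blk=12 s=0: VC-HIT | VC [14]
  [4] addr=0x33 blk=12 s=0: L1-HIT | VC [14]
  [5] addr=0x31 blk=12 s=0: L1-HIT | VC [14]
  [6] addr=0x39 blk=14 s=0: VC-HIT | VC [12]
  [7] addr=0x32 blk=12 s=0: VC-HIT | VC [14]
  [8] addr=0x31 blk=12 s=0: L1-HIT | VC [14]
  [9] addr=0x38 blk=14 s=0: VC-HIT | VC [12]

OUTCOME = VC-HIT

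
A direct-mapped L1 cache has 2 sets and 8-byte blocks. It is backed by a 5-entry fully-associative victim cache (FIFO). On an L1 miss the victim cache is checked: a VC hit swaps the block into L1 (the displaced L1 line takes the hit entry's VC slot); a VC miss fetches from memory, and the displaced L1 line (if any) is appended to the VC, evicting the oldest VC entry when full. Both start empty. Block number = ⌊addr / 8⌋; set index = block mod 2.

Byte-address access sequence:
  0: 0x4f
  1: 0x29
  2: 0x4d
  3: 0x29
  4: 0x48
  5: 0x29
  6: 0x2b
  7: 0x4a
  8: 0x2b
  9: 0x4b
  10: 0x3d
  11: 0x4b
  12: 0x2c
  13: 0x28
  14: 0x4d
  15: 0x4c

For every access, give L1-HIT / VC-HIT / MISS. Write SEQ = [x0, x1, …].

SEQ = [MISS, MISS, VC-HIT, VC-HIT, VC-HIT, VC-HIT, L1-HIT, VC-HIT, VC-HIT, VC-HIT, MISS, VC-HIT, VC-HIT, L1-HIT, VC-HIT, L1-HIT]

  [0] addr=0x4f blk=9 s=1: MISS | VC []
  [1] addr=0x29 blk=5 s=1: MISS | VC [9]
  [2] addr=0x4d blk=9 s=1: VC-HIT | VC [5]
  [3] addr=0x29 blk=5 s=1: VC-HIT | VC [9]
  [4] addr=0x48 blk=9 s=1: VC-HIT | VC [5]
  [5] addr=0x29 blk=5 s=1: VC-HIT | VC [9]
  [6] addr=0x2b blk=5 s=1: L1-HIT | VC [9]
  [7] addr=0x4a blk=9 s=1: VC-HIT | VC [5]
  [8] addr=0x2b blk=5 s=1: VC-HIT | VC [9]
  [9] addr=0x4b blk=9 s=1: VC-HIT | VC [5]
  [10] addr=0x3d blk=7 s=1: MISS | VC [5, 9]
  [11] addr=0x4b blk=9 s=1: VC-HIT | VC [5, 7]
  [12] addr=0x2c blk=5 s=1: VC-HIT | VC [9, 7]
  [13] addr=0x28 blk=5 s=1: L1-HIT | VC [9, 7]
  [14] addr=0x4d blk=9 s=1: VC-HIT | VC [5, 7]
  [15] addr=0x4c blk=9 s=1: L1-HIT | VC [5, 7]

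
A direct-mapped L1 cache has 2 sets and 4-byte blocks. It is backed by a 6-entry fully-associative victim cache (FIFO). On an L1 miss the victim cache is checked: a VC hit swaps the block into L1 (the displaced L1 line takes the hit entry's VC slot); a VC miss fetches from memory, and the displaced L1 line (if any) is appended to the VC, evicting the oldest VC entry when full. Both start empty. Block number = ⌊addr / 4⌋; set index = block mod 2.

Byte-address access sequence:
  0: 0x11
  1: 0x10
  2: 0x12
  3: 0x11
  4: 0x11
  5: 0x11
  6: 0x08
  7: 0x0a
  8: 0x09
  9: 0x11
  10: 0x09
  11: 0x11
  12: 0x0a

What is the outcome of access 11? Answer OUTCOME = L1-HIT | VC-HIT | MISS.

OUTCOME = VC-HIT

0: 0x11 (blk 4, set 0) → MISS  vc=[]
1: 0x10 (blk 4, set 0) → L1-HIT  vc=[]
2: 0x12 (blk 4, set 0) → L1-HIT  vc=[]
3: 0x11 (blk 4, set 0) → L1-HIT  vc=[]
4: 0x11 (blk 4, set 0) → L1-HIT  vc=[]
5: 0x11 (blk 4, set 0) → L1-HIT  vc=[]
6: 0x8 (blk 2, set 0) → MISS  vc=[4]
7: 0xa (blk 2, set 0) → L1-HIT  vc=[4]
8: 0x9 (blk 2, set 0) → L1-HIT  vc=[4]
9: 0x11 (blk 4, set 0) → VC-HIT  vc=[2]
10: 0x9 (blk 2, set 0) → VC-HIT  vc=[4]
11: 0x11 (blk 4, set 0) → VC-HIT  vc=[2]
12: 0xa (blk 2, set 0) → VC-HIT  vc=[4]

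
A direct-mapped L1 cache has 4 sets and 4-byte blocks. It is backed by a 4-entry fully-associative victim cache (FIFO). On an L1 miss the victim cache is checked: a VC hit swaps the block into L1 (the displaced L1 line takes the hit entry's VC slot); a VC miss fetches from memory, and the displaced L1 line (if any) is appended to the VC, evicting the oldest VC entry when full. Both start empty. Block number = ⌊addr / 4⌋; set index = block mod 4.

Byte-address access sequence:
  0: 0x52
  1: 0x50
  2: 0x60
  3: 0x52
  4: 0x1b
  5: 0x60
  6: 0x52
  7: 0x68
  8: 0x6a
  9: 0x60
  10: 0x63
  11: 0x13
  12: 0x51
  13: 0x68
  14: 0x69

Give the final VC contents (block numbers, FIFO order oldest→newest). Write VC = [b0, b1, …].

VC = [4, 6, 24]

#0 0x52→b20/s0 MISS; vc=[]
#1 0x50→b20/s0 L1-HIT; vc=[]
#2 0x60→b24/s0 MISS; vc=[20]
#3 0x52→b20/s0 VC-HIT; vc=[24]
#4 0x1b→b6/s2 MISS; vc=[24]
#5 0x60→b24/s0 VC-HIT; vc=[20]
#6 0x52→b20/s0 VC-HIT; vc=[24]
#7 0x68→b26/s2 MISS; vc=[24,6]
#8 0x6a→b26/s2 L1-HIT; vc=[24,6]
#9 0x60→b24/s0 VC-HIT; vc=[20,6]
#10 0x63→b24/s0 L1-HIT; vc=[20,6]
#11 0x13→b4/s0 MISS; vc=[20,6,24]
#12 0x51→b20/s0 VC-HIT; vc=[4,6,24]
#13 0x68→b26/s2 L1-HIT; vc=[4,6,24]
#14 0x69→b26/s2 L1-HIT; vc=[4,6,24]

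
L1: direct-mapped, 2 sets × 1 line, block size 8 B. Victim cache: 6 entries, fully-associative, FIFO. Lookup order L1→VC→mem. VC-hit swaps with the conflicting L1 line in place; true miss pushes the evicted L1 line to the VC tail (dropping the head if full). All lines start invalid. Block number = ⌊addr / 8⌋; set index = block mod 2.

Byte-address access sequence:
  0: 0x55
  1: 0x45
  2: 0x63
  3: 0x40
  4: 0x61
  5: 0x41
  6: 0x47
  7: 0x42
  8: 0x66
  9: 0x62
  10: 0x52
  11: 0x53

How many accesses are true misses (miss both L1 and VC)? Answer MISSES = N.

MISSES = 3

0: 0x55 (blk 10, set 0) → MISS  vc=[]
1: 0x45 (blk 8, set 0) → MISS  vc=[10]
2: 0x63 (blk 12, set 0) → MISS  vc=[10, 8]
3: 0x40 (blk 8, set 0) → VC-HIT  vc=[10, 12]
4: 0x61 (blk 12, set 0) → VC-HIT  vc=[10, 8]
5: 0x41 (blk 8, set 0) → VC-HIT  vc=[10, 12]
6: 0x47 (blk 8, set 0) → L1-HIT  vc=[10, 12]
7: 0x42 (blk 8, set 0) → L1-HIT  vc=[10, 12]
8: 0x66 (blk 12, set 0) → VC-HIT  vc=[10, 8]
9: 0x62 (blk 12, set 0) → L1-HIT  vc=[10, 8]
10: 0x52 (blk 10, set 0) → VC-HIT  vc=[12, 8]
11: 0x53 (blk 10, set 0) → L1-HIT  vc=[12, 8]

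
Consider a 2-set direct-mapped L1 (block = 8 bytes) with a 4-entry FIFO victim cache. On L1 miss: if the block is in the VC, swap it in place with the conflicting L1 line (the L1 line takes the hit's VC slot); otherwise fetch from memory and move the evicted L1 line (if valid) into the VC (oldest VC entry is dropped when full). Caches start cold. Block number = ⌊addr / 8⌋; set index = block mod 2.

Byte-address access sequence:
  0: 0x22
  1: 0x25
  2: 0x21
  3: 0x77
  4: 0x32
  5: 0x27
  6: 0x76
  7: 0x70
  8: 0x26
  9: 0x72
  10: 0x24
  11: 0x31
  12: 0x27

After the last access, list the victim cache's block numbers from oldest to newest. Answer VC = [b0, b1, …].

  [0] addr=0x22 blk=4 s=0: MISS | VC []
  [1] addr=0x25 blk=4 s=0: L1-HIT | VC []
  [2] addr=0x21 blk=4 s=0: L1-HIT | VC []
  [3] addr=0x77 blk=14 s=0: MISS | VC [4]
  [4] addr=0x32 blk=6 s=0: MISS | VC [4, 14]
  [5] addr=0x27 blk=4 s=0: VC-HIT | VC [6, 14]
  [6] addr=0x76 blk=14 s=0: VC-HIT | VC [6, 4]
  [7] addr=0x70 blk=14 s=0: L1-HIT | VC [6, 4]
  [8] addr=0x26 blk=4 s=0: VC-HIT | VC [6, 14]
  [9] addr=0x72 blk=14 s=0: VC-HIT | VC [6, 4]
  [10] addr=0x24 blk=4 s=0: VC-HIT | VC [6, 14]
  [11] addr=0x31 blk=6 s=0: VC-HIT | VC [4, 14]
  [12] addr=0x27 blk=4 s=0: VC-HIT | VC [6, 14]

VC = [6, 14]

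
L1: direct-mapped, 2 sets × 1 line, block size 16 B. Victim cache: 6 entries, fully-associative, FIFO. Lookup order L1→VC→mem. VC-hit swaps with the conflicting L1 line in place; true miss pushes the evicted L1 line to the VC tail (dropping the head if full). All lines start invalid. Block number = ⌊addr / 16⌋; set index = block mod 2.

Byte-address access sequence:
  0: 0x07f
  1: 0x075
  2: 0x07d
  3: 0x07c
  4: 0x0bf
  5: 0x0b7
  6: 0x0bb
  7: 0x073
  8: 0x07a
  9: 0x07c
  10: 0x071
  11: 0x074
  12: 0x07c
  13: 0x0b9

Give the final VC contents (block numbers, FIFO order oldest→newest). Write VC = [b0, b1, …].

#0 0x7f→b7/s1 MISS; vc=[]
#1 0x75→b7/s1 L1-HIT; vc=[]
#2 0x7d→b7/s1 L1-HIT; vc=[]
#3 0x7c→b7/s1 L1-HIT; vc=[]
#4 0xbf→b11/s1 MISS; vc=[7]
#5 0xb7→b11/s1 L1-HIT; vc=[7]
#6 0xbb→b11/s1 L1-HIT; vc=[7]
#7 0x73→b7/s1 VC-HIT; vc=[11]
#8 0x7a→b7/s1 L1-HIT; vc=[11]
#9 0x7c→b7/s1 L1-HIT; vc=[11]
#10 0x71→b7/s1 L1-HIT; vc=[11]
#11 0x74→b7/s1 L1-HIT; vc=[11]
#12 0x7c→b7/s1 L1-HIT; vc=[11]
#13 0xb9→b11/s1 VC-HIT; vc=[7]

VC = [7]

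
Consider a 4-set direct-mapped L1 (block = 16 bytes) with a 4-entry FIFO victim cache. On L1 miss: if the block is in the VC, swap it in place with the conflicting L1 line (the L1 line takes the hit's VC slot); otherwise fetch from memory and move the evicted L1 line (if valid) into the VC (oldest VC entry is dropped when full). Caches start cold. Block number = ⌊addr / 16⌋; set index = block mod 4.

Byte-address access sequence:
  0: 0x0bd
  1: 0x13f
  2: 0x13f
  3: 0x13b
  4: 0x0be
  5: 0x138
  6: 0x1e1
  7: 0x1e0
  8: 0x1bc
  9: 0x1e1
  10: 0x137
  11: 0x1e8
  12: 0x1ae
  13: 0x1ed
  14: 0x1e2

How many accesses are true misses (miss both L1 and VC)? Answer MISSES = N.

0: 0xbd (blk 11, set 3) → MISS  vc=[]
1: 0x13f (blk 19, set 3) → MISS  vc=[11]
2: 0x13f (blk 19, set 3) → L1-HIT  vc=[11]
3: 0x13b (blk 19, set 3) → L1-HIT  vc=[11]
4: 0xbe (blk 11, set 3) → VC-HIT  vc=[19]
5: 0x138 (blk 19, set 3) → VC-HIT  vc=[11]
6: 0x1e1 (blk 30, set 2) → MISS  vc=[11]
7: 0x1e0 (blk 30, set 2) → L1-HIT  vc=[11]
8: 0x1bc (blk 27, set 3) → MISS  vc=[11, 19]
9: 0x1e1 (blk 30, set 2) → L1-HIT  vc=[11, 19]
10: 0x137 (blk 19, set 3) → VC-HIT  vc=[11, 27]
11: 0x1e8 (blk 30, set 2) → L1-HIT  vc=[11, 27]
12: 0x1ae (blk 26, set 2) → MISS  vc=[11, 27, 30]
13: 0x1ed (blk 30, set 2) → VC-HIT  vc=[11, 27, 26]
14: 0x1e2 (blk 30, set 2) → L1-HIT  vc=[11, 27, 26]

MISSES = 5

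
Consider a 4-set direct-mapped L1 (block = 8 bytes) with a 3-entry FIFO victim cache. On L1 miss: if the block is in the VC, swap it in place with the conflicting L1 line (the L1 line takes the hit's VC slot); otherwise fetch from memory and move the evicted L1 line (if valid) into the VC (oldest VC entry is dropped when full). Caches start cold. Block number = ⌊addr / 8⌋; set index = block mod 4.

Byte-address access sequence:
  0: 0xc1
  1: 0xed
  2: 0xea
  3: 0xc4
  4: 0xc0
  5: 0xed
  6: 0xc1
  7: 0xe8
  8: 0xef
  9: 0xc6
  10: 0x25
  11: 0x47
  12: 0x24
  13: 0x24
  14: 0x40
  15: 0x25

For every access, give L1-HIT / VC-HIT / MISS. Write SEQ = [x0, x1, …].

SEQ = [MISS, MISS, L1-HIT, L1-HIT, L1-HIT, L1-HIT, L1-HIT, L1-HIT, L1-HIT, L1-HIT, MISS, MISS, VC-HIT, L1-HIT, VC-HIT, VC-HIT]

  [0] addr=0xc1 blk=24 s=0: MISS | VC []
  [1] addr=0xed blk=29 s=1: MISS | VC []
  [2] addr=0xea blk=29 s=1: L1-HIT | VC []
  [3] addr=0xc4 blk=24 s=0: L1-HIT | VC []
  [4] addr=0xc0 blk=24 s=0: L1-HIT | VC []
  [5] addr=0xed blk=29 s=1: L1-HIT | VC []
  [6] addr=0xc1 blk=24 s=0: L1-HIT | VC []
  [7] addr=0xe8 blk=29 s=1: L1-HIT | VC []
  [8] addr=0xef blk=29 s=1: L1-HIT | VC []
  [9] addr=0xc6 blk=24 s=0: L1-HIT | VC []
  [10] addr=0x25 blk=4 s=0: MISS | VC [24]
  [11] addr=0x47 blk=8 s=0: MISS | VC [24, 4]
  [12] addr=0x24 blk=4 s=0: VC-HIT | VC [24, 8]
  [13] addr=0x24 blk=4 s=0: L1-HIT | VC [24, 8]
  [14] addr=0x40 blk=8 s=0: VC-HIT | VC [24, 4]
  [15] addr=0x25 blk=4 s=0: VC-HIT | VC [24, 8]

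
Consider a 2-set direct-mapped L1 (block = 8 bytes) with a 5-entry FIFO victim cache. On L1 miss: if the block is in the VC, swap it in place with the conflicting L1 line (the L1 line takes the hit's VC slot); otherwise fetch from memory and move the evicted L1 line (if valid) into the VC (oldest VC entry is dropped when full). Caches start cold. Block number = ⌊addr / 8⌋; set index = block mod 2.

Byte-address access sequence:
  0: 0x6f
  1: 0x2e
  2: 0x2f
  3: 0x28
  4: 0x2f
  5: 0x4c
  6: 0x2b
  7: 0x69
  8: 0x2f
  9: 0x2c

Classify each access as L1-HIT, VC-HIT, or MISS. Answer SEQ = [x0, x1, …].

#0 0x6f→b13/s1 MISS; vc=[]
#1 0x2e→b5/s1 MISS; vc=[13]
#2 0x2f→b5/s1 L1-HIT; vc=[13]
#3 0x28→b5/s1 L1-HIT; vc=[13]
#4 0x2f→b5/s1 L1-HIT; vc=[13]
#5 0x4c→b9/s1 MISS; vc=[13,5]
#6 0x2b→b5/s1 VC-HIT; vc=[13,9]
#7 0x69→b13/s1 VC-HIT; vc=[5,9]
#8 0x2f→b5/s1 VC-HIT; vc=[13,9]
#9 0x2c→b5/s1 L1-HIT; vc=[13,9]

SEQ = [MISS, MISS, L1-HIT, L1-HIT, L1-HIT, MISS, VC-HIT, VC-HIT, VC-HIT, L1-HIT]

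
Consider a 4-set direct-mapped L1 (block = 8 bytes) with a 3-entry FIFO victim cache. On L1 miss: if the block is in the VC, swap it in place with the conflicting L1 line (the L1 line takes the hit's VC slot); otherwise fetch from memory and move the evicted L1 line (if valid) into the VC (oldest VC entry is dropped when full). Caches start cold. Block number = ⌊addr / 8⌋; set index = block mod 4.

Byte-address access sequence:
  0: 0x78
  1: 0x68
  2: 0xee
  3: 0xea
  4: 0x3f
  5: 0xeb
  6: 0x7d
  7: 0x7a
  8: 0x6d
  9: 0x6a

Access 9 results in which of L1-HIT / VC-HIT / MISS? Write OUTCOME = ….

0: 0x78 (blk 15, set 3) → MISS  vc=[]
1: 0x68 (blk 13, set 1) → MISS  vc=[]
2: 0xee (blk 29, set 1) → MISS  vc=[13]
3: 0xea (blk 29, set 1) → L1-HIT  vc=[13]
4: 0x3f (blk 7, set 3) → MISS  vc=[13, 15]
5: 0xeb (blk 29, set 1) → L1-HIT  vc=[13, 15]
6: 0x7d (blk 15, set 3) → VC-HIT  vc=[13, 7]
7: 0x7a (blk 15, set 3) → L1-HIT  vc=[13, 7]
8: 0x6d (blk 13, set 1) → VC-HIT  vc=[29, 7]
9: 0x6a (blk 13, set 1) → L1-HIT  vc=[29, 7]

OUTCOME = L1-HIT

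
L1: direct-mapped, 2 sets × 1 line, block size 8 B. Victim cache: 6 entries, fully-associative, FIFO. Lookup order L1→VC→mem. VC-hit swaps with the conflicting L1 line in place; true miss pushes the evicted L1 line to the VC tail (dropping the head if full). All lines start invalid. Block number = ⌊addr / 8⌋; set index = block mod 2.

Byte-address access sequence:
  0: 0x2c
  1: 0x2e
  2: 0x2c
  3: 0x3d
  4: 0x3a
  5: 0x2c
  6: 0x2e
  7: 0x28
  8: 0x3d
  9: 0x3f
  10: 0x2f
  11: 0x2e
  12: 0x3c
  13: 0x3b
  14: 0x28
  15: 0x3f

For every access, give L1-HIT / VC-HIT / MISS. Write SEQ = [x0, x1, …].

0: 0x2c (blk 5, set 1) → MISS  vc=[]
1: 0x2e (blk 5, set 1) → L1-HIT  vc=[]
2: 0x2c (blk 5, set 1) → L1-HIT  vc=[]
3: 0x3d (blk 7, set 1) → MISS  vc=[5]
4: 0x3a (blk 7, set 1) → L1-HIT  vc=[5]
5: 0x2c (blk 5, set 1) → VC-HIT  vc=[7]
6: 0x2e (blk 5, set 1) → L1-HIT  vc=[7]
7: 0x28 (blk 5, set 1) → L1-HIT  vc=[7]
8: 0x3d (blk 7, set 1) → VC-HIT  vc=[5]
9: 0x3f (blk 7, set 1) → L1-HIT  vc=[5]
10: 0x2f (blk 5, set 1) → VC-HIT  vc=[7]
11: 0x2e (blk 5, set 1) → L1-HIT  vc=[7]
12: 0x3c (blk 7, set 1) → VC-HIT  vc=[5]
13: 0x3b (blk 7, set 1) → L1-HIT  vc=[5]
14: 0x28 (blk 5, set 1) → VC-HIT  vc=[7]
15: 0x3f (blk 7, set 1) → VC-HIT  vc=[5]

SEQ = [MISS, L1-HIT, L1-HIT, MISS, L1-HIT, VC-HIT, L1-HIT, L1-HIT, VC-HIT, L1-HIT, VC-HIT, L1-HIT, VC-HIT, L1-HIT, VC-HIT, VC-HIT]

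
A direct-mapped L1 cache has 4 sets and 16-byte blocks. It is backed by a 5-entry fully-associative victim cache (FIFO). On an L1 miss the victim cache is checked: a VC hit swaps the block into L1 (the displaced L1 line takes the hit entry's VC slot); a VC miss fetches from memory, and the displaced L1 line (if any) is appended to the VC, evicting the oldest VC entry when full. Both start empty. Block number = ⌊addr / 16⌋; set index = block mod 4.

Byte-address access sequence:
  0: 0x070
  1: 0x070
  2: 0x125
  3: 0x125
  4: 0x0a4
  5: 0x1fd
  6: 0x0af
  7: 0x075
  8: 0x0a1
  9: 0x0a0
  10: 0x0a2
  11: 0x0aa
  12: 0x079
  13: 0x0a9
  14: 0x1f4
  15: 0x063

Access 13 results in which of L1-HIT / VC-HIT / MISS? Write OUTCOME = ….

OUTCOME = L1-HIT

  [0] addr=0x70 blk=7 s=3: MISS | VC []
  [1] addr=0x70 blk=7 s=3: L1-HIT | VC []
  [2] addr=0x125 blk=18 s=2: MISS | VC []
  [3] addr=0x125 blk=18 s=2: L1-HIT | VC []
  [4] addr=0xa4 blk=10 s=2: MISS | VC [18]
  [5] addr=0x1fd blk=31 s=3: MISS | VC [18, 7]
  [6] addr=0xaf blk=10 s=2: L1-HIT | VC [18, 7]
  [7] addr=0x75 blk=7 s=3: VC-HIT | VC [18, 31]
  [8] addr=0xa1 blk=10 s=2: L1-HIT | VC [18, 31]
  [9] addr=0xa0 blk=10 s=2: L1-HIT | VC [18, 31]
  [10] addr=0xa2 blk=10 s=2: L1-HIT | VC [18, 31]
  [11] addr=0xaa blk=10 s=2: L1-HIT | VC [18, 31]
  [12] addr=0x79 blk=7 s=3: L1-HIT | VC [18, 31]
  [13] addr=0xa9 blk=10 s=2: L1-HIT | VC [18, 31]
  [14] addr=0x1f4 blk=31 s=3: VC-HIT | VC [18, 7]
  [15] addr=0x63 blk=6 s=2: MISS | VC [18, 7, 10]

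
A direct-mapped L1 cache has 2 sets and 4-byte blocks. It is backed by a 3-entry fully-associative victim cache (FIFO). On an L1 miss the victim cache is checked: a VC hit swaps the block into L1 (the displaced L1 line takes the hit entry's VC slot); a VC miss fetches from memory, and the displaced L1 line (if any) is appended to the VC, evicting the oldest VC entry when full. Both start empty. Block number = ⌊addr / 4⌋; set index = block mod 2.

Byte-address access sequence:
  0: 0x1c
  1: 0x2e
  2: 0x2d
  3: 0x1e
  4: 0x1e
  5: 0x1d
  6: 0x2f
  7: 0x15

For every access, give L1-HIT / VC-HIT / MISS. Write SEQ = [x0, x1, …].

SEQ = [MISS, MISS, L1-HIT, VC-HIT, L1-HIT, L1-HIT, VC-HIT, MISS]

0: 0x1c (blk 7, set 1) → MISS  vc=[]
1: 0x2e (blk 11, set 1) → MISS  vc=[7]
2: 0x2d (blk 11, set 1) → L1-HIT  vc=[7]
3: 0x1e (blk 7, set 1) → VC-HIT  vc=[11]
4: 0x1e (blk 7, set 1) → L1-HIT  vc=[11]
5: 0x1d (blk 7, set 1) → L1-HIT  vc=[11]
6: 0x2f (blk 11, set 1) → VC-HIT  vc=[7]
7: 0x15 (blk 5, set 1) → MISS  vc=[7, 11]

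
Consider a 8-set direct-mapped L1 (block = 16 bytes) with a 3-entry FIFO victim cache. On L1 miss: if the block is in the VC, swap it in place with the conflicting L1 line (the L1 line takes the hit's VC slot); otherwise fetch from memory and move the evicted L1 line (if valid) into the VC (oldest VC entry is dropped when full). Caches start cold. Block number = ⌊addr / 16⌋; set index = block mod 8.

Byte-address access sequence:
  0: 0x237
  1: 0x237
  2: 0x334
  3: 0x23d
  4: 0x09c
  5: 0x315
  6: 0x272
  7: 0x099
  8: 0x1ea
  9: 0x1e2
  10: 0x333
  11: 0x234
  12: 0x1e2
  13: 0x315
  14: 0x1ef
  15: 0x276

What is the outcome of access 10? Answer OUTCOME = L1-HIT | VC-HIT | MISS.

0: 0x237 (blk 35, set 3) → MISS  vc=[]
1: 0x237 (blk 35, set 3) → L1-HIT  vc=[]
2: 0x334 (blk 51, set 3) → MISS  vc=[35]
3: 0x23d (blk 35, set 3) → VC-HIT  vc=[51]
4: 0x9c (blk 9, set 1) → MISS  vc=[51]
5: 0x315 (blk 49, set 1) → MISS  vc=[51, 9]
6: 0x272 (blk 39, set 7) → MISS  vc=[51, 9]
7: 0x99 (blk 9, set 1) → VC-HIT  vc=[51, 49]
8: 0x1ea (blk 30, set 6) → MISS  vc=[51, 49]
9: 0x1e2 (blk 30, set 6) → L1-HIT  vc=[51, 49]
10: 0x333 (blk 51, set 3) → VC-HIT  vc=[35, 49]
11: 0x234 (blk 35, set 3) → VC-HIT  vc=[51, 49]
12: 0x1e2 (blk 30, set 6) → L1-HIT  vc=[51, 49]
13: 0x315 (blk 49, set 1) → VC-HIT  vc=[51, 9]
14: 0x1ef (blk 30, set 6) → L1-HIT  vc=[51, 9]
15: 0x276 (blk 39, set 7) → L1-HIT  vc=[51, 9]

OUTCOME = VC-HIT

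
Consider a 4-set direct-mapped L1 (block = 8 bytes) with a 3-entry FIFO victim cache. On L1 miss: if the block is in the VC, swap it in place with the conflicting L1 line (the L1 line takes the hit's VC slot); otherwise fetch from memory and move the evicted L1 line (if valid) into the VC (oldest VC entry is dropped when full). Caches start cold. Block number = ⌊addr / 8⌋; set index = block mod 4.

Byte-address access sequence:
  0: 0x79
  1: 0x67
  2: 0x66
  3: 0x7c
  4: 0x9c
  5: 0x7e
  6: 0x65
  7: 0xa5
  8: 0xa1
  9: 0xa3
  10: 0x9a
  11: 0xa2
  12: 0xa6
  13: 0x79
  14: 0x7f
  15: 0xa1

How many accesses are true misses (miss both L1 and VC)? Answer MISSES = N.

MISSES = 4

  [0] addr=0x79 blk=15 s=3: MISS | VC []
  [1] addr=0x67 blk=12 s=0: MISS | VC []
  [2] addr=0x66 blk=12 s=0: L1-HIT | VC []
  [3] addr=0x7c blk=15 s=3: L1-HIT | VC []
  [4] addr=0x9c blk=19 s=3: MISS | VC [15]
  [5] addr=0x7e blk=15 s=3: VC-HIT | VC [19]
  [6] addr=0x65 blk=12 s=0: L1-HIT | VC [19]
  [7] addr=0xa5 blk=20 s=0: MISS | VC [19, 12]
  [8] addr=0xa1 blk=20 s=0: L1-HIT | VC [19, 12]
  [9] addr=0xa3 blk=20 s=0: L1-HIT | VC [19, 12]
  [10] addr=0x9a blk=19 s=3: VC-HIT | VC [15, 12]
  [11] addr=0xa2 blk=20 s=0: L1-HIT | VC [15, 12]
  [12] addr=0xa6 blk=20 s=0: L1-HIT | VC [15, 12]
  [13] addr=0x79 blk=15 s=3: VC-HIT | VC [19, 12]
  [14] addr=0x7f blk=15 s=3: L1-HIT | VC [19, 12]
  [15] addr=0xa1 blk=20 s=0: L1-HIT | VC [19, 12]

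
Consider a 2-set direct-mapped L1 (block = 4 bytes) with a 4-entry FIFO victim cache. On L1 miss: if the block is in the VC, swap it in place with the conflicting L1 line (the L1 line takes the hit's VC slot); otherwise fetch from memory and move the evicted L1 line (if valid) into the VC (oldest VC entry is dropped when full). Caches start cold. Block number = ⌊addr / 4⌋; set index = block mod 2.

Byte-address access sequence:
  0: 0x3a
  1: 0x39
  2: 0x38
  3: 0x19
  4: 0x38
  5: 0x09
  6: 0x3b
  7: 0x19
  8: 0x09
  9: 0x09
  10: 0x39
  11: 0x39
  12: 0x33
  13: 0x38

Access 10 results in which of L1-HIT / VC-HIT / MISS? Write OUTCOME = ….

OUTCOME = VC-HIT

#0 0x3a→b14/s0 MISS; vc=[]
#1 0x39→b14/s0 L1-HIT; vc=[]
#2 0x38→b14/s0 L1-HIT; vc=[]
#3 0x19→b6/s0 MISS; vc=[14]
#4 0x38→b14/s0 VC-HIT; vc=[6]
#5 0x9→b2/s0 MISS; vc=[6,14]
#6 0x3b→b14/s0 VC-HIT; vc=[6,2]
#7 0x19→b6/s0 VC-HIT; vc=[14,2]
#8 0x9→b2/s0 VC-HIT; vc=[14,6]
#9 0x9→b2/s0 L1-HIT; vc=[14,6]
#10 0x39→b14/s0 VC-HIT; vc=[2,6]
#11 0x39→b14/s0 L1-HIT; vc=[2,6]
#12 0x33→b12/s0 MISS; vc=[2,6,14]
#13 0x38→b14/s0 VC-HIT; vc=[2,6,12]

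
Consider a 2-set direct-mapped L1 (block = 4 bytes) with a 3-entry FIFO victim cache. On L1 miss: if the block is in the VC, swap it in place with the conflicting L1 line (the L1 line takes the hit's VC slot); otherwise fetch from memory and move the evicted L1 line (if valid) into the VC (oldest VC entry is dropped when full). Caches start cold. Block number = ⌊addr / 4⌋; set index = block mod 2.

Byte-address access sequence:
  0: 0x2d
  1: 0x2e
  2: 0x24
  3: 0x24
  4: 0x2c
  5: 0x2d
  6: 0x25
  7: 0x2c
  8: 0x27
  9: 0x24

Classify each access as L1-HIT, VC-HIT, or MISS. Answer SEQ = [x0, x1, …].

  [0] addr=0x2d blk=11 s=1: MISS | VC []
  [1] addr=0x2e blk=11 s=1: L1-HIT | VC []
  [2] addr=0x24 blk=9 s=1: MISS | VC [11]
  [3] addr=0x24 blk=9 s=1: L1-HIT | VC [11]
  [4] addr=0x2c blk=11 s=1: VC-HIT | VC [9]
  [5] addr=0x2d blk=11 s=1: L1-HIT | VC [9]
  [6] addr=0x25 blk=9 s=1: VC-HIT | VC [11]
  [7] addr=0x2c blk=11 s=1: VC-HIT | VC [9]
  [8] addr=0x27 blk=9 s=1: VC-HIT | VC [11]
  [9] addr=0x24 blk=9 s=1: L1-HIT | VC [11]

SEQ = [MISS, L1-HIT, MISS, L1-HIT, VC-HIT, L1-HIT, VC-HIT, VC-HIT, VC-HIT, L1-HIT]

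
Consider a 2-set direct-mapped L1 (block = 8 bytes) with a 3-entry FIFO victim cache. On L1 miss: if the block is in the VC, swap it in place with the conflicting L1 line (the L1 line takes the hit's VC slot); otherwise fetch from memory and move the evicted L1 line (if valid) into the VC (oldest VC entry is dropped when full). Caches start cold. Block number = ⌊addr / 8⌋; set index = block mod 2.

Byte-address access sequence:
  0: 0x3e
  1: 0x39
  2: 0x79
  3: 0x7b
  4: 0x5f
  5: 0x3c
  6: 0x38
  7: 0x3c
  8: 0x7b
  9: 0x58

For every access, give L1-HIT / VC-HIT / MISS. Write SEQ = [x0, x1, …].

SEQ = [MISS, L1-HIT, MISS, L1-HIT, MISS, VC-HIT, L1-HIT, L1-HIT, VC-HIT, VC-HIT]

  [0] addr=0x3e blk=7 s=1: MISS | VC []
  [1] addr=0x39 blk=7 s=1: L1-HIT | VC []
  [2] addr=0x79 blk=15 s=1: MISS | VC [7]
  [3] addr=0x7b blk=15 s=1: L1-HIT | VC [7]
  [4] addr=0x5f blk=11 s=1: MISS | VC [7, 15]
  [5] addr=0x3c blk=7 s=1: VC-HIT | VC [11, 15]
  [6] addr=0x38 blk=7 s=1: L1-HIT | VC [11, 15]
  [7] addr=0x3c blk=7 s=1: L1-HIT | VC [11, 15]
  [8] addr=0x7b blk=15 s=1: VC-HIT | VC [11, 7]
  [9] addr=0x58 blk=11 s=1: VC-HIT | VC [15, 7]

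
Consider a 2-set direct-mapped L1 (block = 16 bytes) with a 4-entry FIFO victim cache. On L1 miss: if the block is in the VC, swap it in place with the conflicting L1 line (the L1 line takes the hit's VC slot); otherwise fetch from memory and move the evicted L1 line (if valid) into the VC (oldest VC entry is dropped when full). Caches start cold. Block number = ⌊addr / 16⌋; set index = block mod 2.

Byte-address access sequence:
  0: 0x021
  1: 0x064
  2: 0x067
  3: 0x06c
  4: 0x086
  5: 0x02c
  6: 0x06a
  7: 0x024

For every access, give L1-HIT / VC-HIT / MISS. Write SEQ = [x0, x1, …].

SEQ = [MISS, MISS, L1-HIT, L1-HIT, MISS, VC-HIT, VC-HIT, VC-HIT]

  [0] addr=0x21 blk=2 s=0: MISS | VC []
  [1] addr=0x64 blk=6 s=0: MISS | VC [2]
  [2] addr=0x67 blk=6 s=0: L1-HIT | VC [2]
  [3] addr=0x6c blk=6 s=0: L1-HIT | VC [2]
  [4] addr=0x86 blk=8 s=0: MISS | VC [2, 6]
  [5] addr=0x2c blk=2 s=0: VC-HIT | VC [8, 6]
  [6] addr=0x6a blk=6 s=0: VC-HIT | VC [8, 2]
  [7] addr=0x24 blk=2 s=0: VC-HIT | VC [8, 6]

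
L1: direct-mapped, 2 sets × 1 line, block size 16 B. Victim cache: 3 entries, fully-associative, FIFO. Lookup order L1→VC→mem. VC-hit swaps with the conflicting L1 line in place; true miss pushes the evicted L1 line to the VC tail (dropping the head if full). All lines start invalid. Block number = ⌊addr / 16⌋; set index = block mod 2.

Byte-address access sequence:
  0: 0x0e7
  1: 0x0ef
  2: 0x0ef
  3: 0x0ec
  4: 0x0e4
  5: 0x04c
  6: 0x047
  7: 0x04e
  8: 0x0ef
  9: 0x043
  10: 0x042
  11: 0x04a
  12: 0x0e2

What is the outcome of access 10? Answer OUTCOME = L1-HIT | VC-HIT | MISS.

OUTCOME = L1-HIT

  [0] addr=0xe7 blk=14 s=0: MISS | VC []
  [1] addr=0xef blk=14 s=0: L1-HIT | VC []
  [2] addr=0xef blk=14 s=0: L1-HIT | VC []
  [3] addr=0xec blk=14 s=0: L1-HIT | VC []
  [4] addr=0xe4 blk=14 s=0: L1-HIT | VC []
  [5] addr=0x4c blk=4 s=0: MISS | VC [14]
  [6] addr=0x47 blk=4 s=0: L1-HIT | VC [14]
  [7] addr=0x4e blk=4 s=0: L1-HIT | VC [14]
  [8] addr=0xef blk=14 s=0: VC-HIT | VC [4]
  [9] addr=0x43 blk=4 s=0: VC-HIT | VC [14]
  [10] addr=0x42 blk=4 s=0: L1-HIT | VC [14]
  [11] addr=0x4a blk=4 s=0: L1-HIT | VC [14]
  [12] addr=0xe2 blk=14 s=0: VC-HIT | VC [4]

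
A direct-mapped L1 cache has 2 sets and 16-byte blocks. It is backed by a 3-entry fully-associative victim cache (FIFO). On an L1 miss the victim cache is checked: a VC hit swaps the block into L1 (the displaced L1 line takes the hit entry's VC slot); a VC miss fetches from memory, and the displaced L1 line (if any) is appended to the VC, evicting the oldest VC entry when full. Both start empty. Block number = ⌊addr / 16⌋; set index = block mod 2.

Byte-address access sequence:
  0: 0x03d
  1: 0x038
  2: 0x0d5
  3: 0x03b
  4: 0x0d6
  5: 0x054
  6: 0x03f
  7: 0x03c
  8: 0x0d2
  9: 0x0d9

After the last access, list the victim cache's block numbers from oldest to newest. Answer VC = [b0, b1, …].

  [0] addr=0x3d blk=3 s=1: MISS | VC []
  [1] addr=0x38 blk=3 s=1: L1-HIT | VC []
  [2] addr=0xd5 blk=13 s=1: MISS | VC [3]
  [3] addr=0x3b blk=3 s=1: VC-HIT | VC [13]
  [4] addr=0xd6 blk=13 s=1: VC-HIT | VC [3]
  [5] addr=0x54 blk=5 s=1: MISS | VC [3, 13]
  [6] addr=0x3f blk=3 s=1: VC-HIT | VC [5, 13]
  [7] addr=0x3c blk=3 s=1: L1-HIT | VC [5, 13]
  [8] addr=0xd2 blk=13 s=1: VC-HIT | VC [5, 3]
  [9] addr=0xd9 blk=13 s=1: L1-HIT | VC [5, 3]

VC = [5, 3]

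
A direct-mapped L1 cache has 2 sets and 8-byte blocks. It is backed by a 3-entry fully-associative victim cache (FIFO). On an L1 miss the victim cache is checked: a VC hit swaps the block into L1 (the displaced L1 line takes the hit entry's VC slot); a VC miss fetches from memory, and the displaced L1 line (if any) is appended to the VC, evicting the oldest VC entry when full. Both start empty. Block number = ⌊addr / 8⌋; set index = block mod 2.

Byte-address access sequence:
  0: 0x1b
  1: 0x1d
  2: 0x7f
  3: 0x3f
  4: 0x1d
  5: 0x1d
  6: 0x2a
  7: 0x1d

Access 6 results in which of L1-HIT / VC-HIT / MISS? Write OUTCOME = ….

OUTCOME = MISS

#0 0x1b→b3/s1 MISS; vc=[]
#1 0x1d→b3/s1 L1-HIT; vc=[]
#2 0x7f→b15/s1 MISS; vc=[3]
#3 0x3f→b7/s1 MISS; vc=[3,15]
#4 0x1d→b3/s1 VC-HIT; vc=[7,15]
#5 0x1d→b3/s1 L1-HIT; vc=[7,15]
#6 0x2a→b5/s1 MISS; vc=[7,15,3]
#7 0x1d→b3/s1 VC-HIT; vc=[7,15,5]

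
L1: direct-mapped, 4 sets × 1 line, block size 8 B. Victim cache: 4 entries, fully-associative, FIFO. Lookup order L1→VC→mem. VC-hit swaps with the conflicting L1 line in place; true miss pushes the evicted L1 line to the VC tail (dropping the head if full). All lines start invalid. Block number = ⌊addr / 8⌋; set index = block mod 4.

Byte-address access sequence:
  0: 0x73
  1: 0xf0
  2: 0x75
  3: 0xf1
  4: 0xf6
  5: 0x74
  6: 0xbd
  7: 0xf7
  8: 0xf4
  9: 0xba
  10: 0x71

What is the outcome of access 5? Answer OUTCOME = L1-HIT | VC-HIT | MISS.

0: 0x73 (blk 14, set 2) → MISS  vc=[]
1: 0xf0 (blk 30, set 2) → MISS  vc=[14]
2: 0x75 (blk 14, set 2) → VC-HIT  vc=[30]
3: 0xf1 (blk 30, set 2) → VC-HIT  vc=[14]
4: 0xf6 (blk 30, set 2) → L1-HIT  vc=[14]
5: 0x74 (blk 14, set 2) → VC-HIT  vc=[30]
6: 0xbd (blk 23, set 3) → MISS  vc=[30]
7: 0xf7 (blk 30, set 2) → VC-HIT  vc=[14]
8: 0xf4 (blk 30, set 2) → L1-HIT  vc=[14]
9: 0xba (blk 23, set 3) → L1-HIT  vc=[14]
10: 0x71 (blk 14, set 2) → VC-HIT  vc=[30]

OUTCOME = VC-HIT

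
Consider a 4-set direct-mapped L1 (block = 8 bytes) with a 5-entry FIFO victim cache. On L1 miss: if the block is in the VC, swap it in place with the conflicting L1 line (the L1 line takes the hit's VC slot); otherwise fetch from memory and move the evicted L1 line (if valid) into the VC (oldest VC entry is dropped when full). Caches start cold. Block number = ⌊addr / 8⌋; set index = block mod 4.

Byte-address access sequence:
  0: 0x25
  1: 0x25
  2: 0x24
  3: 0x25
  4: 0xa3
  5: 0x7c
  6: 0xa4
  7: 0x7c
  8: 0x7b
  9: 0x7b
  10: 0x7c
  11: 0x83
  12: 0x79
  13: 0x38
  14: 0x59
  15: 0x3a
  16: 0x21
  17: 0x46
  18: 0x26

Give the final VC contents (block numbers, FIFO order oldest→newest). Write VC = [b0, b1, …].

0: 0x25 (blk 4, set 0) → MISS  vc=[]
1: 0x25 (blk 4, set 0) → L1-HIT  vc=[]
2: 0x24 (blk 4, set 0) → L1-HIT  vc=[]
3: 0x25 (blk 4, set 0) → L1-HIT  vc=[]
4: 0xa3 (blk 20, set 0) → MISS  vc=[4]
5: 0x7c (blk 15, set 3) → MISS  vc=[4]
6: 0xa4 (blk 20, set 0) → L1-HIT  vc=[4]
7: 0x7c (blk 15, set 3) → L1-HIT  vc=[4]
8: 0x7b (blk 15, set 3) → L1-HIT  vc=[4]
9: 0x7b (blk 15, set 3) → L1-HIT  vc=[4]
10: 0x7c (blk 15, set 3) → L1-HIT  vc=[4]
11: 0x83 (blk 16, set 0) → MISS  vc=[4, 20]
12: 0x79 (blk 15, set 3) → L1-HIT  vc=[4, 20]
13: 0x38 (blk 7, set 3) → MISS  vc=[4, 20, 15]
14: 0x59 (blk 11, set 3) → MISS  vc=[4, 20, 15, 7]
15: 0x3a (blk 7, set 3) → VC-HIT  vc=[4, 20, 15, 11]
16: 0x21 (blk 4, set 0) → VC-HIT  vc=[16, 20, 15, 11]
17: 0x46 (blk 8, set 0) → MISS  vc=[16, 20, 15, 11, 4]
18: 0x26 (blk 4, set 0) → VC-HIT  vc=[16, 20, 15, 11, 8]

VC = [16, 20, 15, 11, 8]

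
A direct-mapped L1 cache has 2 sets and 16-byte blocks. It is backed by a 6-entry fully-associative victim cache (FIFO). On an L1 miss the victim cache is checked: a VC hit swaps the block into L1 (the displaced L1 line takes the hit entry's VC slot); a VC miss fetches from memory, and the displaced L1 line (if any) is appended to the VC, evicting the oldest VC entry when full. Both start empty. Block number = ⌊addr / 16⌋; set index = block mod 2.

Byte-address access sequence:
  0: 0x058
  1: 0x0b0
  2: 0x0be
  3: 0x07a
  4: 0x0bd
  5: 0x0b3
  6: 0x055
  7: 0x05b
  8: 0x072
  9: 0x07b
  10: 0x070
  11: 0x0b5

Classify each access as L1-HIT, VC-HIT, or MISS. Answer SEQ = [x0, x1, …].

#0 0x58→b5/s1 MISS; vc=[]
#1 0xb0→b11/s1 MISS; vc=[5]
#2 0xbe→b11/s1 L1-HIT; vc=[5]
#3 0x7a→b7/s1 MISS; vc=[5,11]
#4 0xbd→b11/s1 VC-HIT; vc=[5,7]
#5 0xb3→b11/s1 L1-HIT; vc=[5,7]
#6 0x55→b5/s1 VC-HIT; vc=[11,7]
#7 0x5b→b5/s1 L1-HIT; vc=[11,7]
#8 0x72→b7/s1 VC-HIT; vc=[11,5]
#9 0x7b→b7/s1 L1-HIT; vc=[11,5]
#10 0x70→b7/s1 L1-HIT; vc=[11,5]
#11 0xb5→b11/s1 VC-HIT; vc=[7,5]

SEQ = [MISS, MISS, L1-HIT, MISS, VC-HIT, L1-HIT, VC-HIT, L1-HIT, VC-HIT, L1-HIT, L1-HIT, VC-HIT]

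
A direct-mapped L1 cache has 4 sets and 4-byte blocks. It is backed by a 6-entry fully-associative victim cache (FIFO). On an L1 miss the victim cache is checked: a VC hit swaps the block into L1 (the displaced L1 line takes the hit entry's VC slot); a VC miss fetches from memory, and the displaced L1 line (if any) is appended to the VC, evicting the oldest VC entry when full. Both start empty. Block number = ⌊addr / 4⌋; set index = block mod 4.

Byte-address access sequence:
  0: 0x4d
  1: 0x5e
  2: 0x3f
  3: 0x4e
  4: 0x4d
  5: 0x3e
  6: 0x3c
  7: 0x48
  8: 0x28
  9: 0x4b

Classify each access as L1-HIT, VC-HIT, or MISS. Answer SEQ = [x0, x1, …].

SEQ = [MISS, MISS, MISS, VC-HIT, L1-HIT, VC-HIT, L1-HIT, MISS, MISS, VC-HIT]

0: 0x4d (blk 19, set 3) → MISS  vc=[]
1: 0x5e (blk 23, set 3) → MISS  vc=[19]
2: 0x3f (blk 15, set 3) → MISS  vc=[19, 23]
3: 0x4e (blk 19, set 3) → VC-HIT  vc=[15, 23]
4: 0x4d (blk 19, set 3) → L1-HIT  vc=[15, 23]
5: 0x3e (blk 15, set 3) → VC-HIT  vc=[19, 23]
6: 0x3c (blk 15, set 3) → L1-HIT  vc=[19, 23]
7: 0x48 (blk 18, set 2) → MISS  vc=[19, 23]
8: 0x28 (blk 10, set 2) → MISS  vc=[19, 23, 18]
9: 0x4b (blk 18, set 2) → VC-HIT  vc=[19, 23, 10]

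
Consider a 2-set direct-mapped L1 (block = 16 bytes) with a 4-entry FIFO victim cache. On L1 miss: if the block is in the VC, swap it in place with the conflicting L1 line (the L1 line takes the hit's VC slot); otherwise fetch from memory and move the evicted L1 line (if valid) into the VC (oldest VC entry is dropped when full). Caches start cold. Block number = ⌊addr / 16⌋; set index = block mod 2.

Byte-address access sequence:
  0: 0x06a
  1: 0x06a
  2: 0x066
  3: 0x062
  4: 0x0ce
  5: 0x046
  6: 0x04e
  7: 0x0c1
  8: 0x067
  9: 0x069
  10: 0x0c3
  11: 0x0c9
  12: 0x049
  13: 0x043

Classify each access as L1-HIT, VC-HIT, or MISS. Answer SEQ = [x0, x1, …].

0: 0x6a (blk 6, set 0) → MISS  vc=[]
1: 0x6a (blk 6, set 0) → L1-HIT  vc=[]
2: 0x66 (blk 6, set 0) → L1-HIT  vc=[]
3: 0x62 (blk 6, set 0) → L1-HIT  vc=[]
4: 0xce (blk 12, set 0) → MISS  vc=[6]
5: 0x46 (blk 4, set 0) → MISS  vc=[6, 12]
6: 0x4e (blk 4, set 0) → L1-HIT  vc=[6, 12]
7: 0xc1 (blk 12, set 0) → VC-HIT  vc=[6, 4]
8: 0x67 (blk 6, set 0) → VC-HIT  vc=[12, 4]
9: 0x69 (blk 6, set 0) → L1-HIT  vc=[12, 4]
10: 0xc3 (blk 12, set 0) → VC-HIT  vc=[6, 4]
11: 0xc9 (blk 12, set 0) → L1-HIT  vc=[6, 4]
12: 0x49 (blk 4, set 0) → VC-HIT  vc=[6, 12]
13: 0x43 (blk 4, set 0) → L1-HIT  vc=[6, 12]

SEQ = [MISS, L1-HIT, L1-HIT, L1-HIT, MISS, MISS, L1-HIT, VC-HIT, VC-HIT, L1-HIT, VC-HIT, L1-HIT, VC-HIT, L1-HIT]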